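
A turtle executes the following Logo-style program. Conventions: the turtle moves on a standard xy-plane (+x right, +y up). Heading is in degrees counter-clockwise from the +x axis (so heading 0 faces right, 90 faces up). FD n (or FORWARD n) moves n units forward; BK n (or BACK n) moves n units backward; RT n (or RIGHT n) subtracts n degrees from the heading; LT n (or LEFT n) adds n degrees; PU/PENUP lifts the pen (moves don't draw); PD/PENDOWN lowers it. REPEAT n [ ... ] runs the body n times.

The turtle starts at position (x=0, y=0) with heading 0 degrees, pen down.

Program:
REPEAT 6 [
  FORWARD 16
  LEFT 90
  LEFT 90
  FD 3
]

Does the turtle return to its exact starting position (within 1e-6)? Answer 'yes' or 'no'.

Answer: yes

Derivation:
Executing turtle program step by step:
Start: pos=(0,0), heading=0, pen down
REPEAT 6 [
  -- iteration 1/6 --
  FD 16: (0,0) -> (16,0) [heading=0, draw]
  LT 90: heading 0 -> 90
  LT 90: heading 90 -> 180
  FD 3: (16,0) -> (13,0) [heading=180, draw]
  -- iteration 2/6 --
  FD 16: (13,0) -> (-3,0) [heading=180, draw]
  LT 90: heading 180 -> 270
  LT 90: heading 270 -> 0
  FD 3: (-3,0) -> (0,0) [heading=0, draw]
  -- iteration 3/6 --
  FD 16: (0,0) -> (16,0) [heading=0, draw]
  LT 90: heading 0 -> 90
  LT 90: heading 90 -> 180
  FD 3: (16,0) -> (13,0) [heading=180, draw]
  -- iteration 4/6 --
  FD 16: (13,0) -> (-3,0) [heading=180, draw]
  LT 90: heading 180 -> 270
  LT 90: heading 270 -> 0
  FD 3: (-3,0) -> (0,0) [heading=0, draw]
  -- iteration 5/6 --
  FD 16: (0,0) -> (16,0) [heading=0, draw]
  LT 90: heading 0 -> 90
  LT 90: heading 90 -> 180
  FD 3: (16,0) -> (13,0) [heading=180, draw]
  -- iteration 6/6 --
  FD 16: (13,0) -> (-3,0) [heading=180, draw]
  LT 90: heading 180 -> 270
  LT 90: heading 270 -> 0
  FD 3: (-3,0) -> (0,0) [heading=0, draw]
]
Final: pos=(0,0), heading=0, 12 segment(s) drawn

Start position: (0, 0)
Final position: (0, 0)
Distance = 0; < 1e-6 -> CLOSED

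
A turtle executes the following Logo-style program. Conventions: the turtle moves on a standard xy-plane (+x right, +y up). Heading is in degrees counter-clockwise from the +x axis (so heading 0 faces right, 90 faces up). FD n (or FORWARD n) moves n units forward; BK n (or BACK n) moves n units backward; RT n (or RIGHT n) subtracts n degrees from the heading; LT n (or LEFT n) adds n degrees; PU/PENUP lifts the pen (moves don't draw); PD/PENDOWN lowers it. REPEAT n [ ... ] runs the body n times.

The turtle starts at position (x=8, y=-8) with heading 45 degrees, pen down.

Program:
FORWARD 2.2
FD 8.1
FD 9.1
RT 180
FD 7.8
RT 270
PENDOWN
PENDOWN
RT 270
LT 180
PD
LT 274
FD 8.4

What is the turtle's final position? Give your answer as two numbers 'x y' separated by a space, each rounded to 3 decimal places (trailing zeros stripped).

Answer: 9.863 5.713

Derivation:
Executing turtle program step by step:
Start: pos=(8,-8), heading=45, pen down
FD 2.2: (8,-8) -> (9.556,-6.444) [heading=45, draw]
FD 8.1: (9.556,-6.444) -> (15.283,-0.717) [heading=45, draw]
FD 9.1: (15.283,-0.717) -> (21.718,5.718) [heading=45, draw]
RT 180: heading 45 -> 225
FD 7.8: (21.718,5.718) -> (16.202,0.202) [heading=225, draw]
RT 270: heading 225 -> 315
PD: pen down
PD: pen down
RT 270: heading 315 -> 45
LT 180: heading 45 -> 225
PD: pen down
LT 274: heading 225 -> 139
FD 8.4: (16.202,0.202) -> (9.863,5.713) [heading=139, draw]
Final: pos=(9.863,5.713), heading=139, 5 segment(s) drawn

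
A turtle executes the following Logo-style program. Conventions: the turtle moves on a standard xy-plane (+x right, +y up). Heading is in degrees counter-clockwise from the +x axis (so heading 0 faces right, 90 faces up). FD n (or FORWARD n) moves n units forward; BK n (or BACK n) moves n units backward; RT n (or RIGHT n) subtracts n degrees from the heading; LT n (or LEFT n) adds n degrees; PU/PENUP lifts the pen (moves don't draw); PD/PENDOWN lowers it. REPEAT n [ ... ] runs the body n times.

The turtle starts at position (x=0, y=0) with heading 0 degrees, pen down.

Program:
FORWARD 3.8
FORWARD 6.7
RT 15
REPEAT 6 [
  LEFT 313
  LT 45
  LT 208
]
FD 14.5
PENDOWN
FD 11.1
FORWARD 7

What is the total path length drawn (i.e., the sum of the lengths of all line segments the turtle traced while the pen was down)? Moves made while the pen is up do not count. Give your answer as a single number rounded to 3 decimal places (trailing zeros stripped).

Answer: 43.1

Derivation:
Executing turtle program step by step:
Start: pos=(0,0), heading=0, pen down
FD 3.8: (0,0) -> (3.8,0) [heading=0, draw]
FD 6.7: (3.8,0) -> (10.5,0) [heading=0, draw]
RT 15: heading 0 -> 345
REPEAT 6 [
  -- iteration 1/6 --
  LT 313: heading 345 -> 298
  LT 45: heading 298 -> 343
  LT 208: heading 343 -> 191
  -- iteration 2/6 --
  LT 313: heading 191 -> 144
  LT 45: heading 144 -> 189
  LT 208: heading 189 -> 37
  -- iteration 3/6 --
  LT 313: heading 37 -> 350
  LT 45: heading 350 -> 35
  LT 208: heading 35 -> 243
  -- iteration 4/6 --
  LT 313: heading 243 -> 196
  LT 45: heading 196 -> 241
  LT 208: heading 241 -> 89
  -- iteration 5/6 --
  LT 313: heading 89 -> 42
  LT 45: heading 42 -> 87
  LT 208: heading 87 -> 295
  -- iteration 6/6 --
  LT 313: heading 295 -> 248
  LT 45: heading 248 -> 293
  LT 208: heading 293 -> 141
]
FD 14.5: (10.5,0) -> (-0.769,9.125) [heading=141, draw]
PD: pen down
FD 11.1: (-0.769,9.125) -> (-9.395,16.111) [heading=141, draw]
FD 7: (-9.395,16.111) -> (-14.835,20.516) [heading=141, draw]
Final: pos=(-14.835,20.516), heading=141, 5 segment(s) drawn

Segment lengths:
  seg 1: (0,0) -> (3.8,0), length = 3.8
  seg 2: (3.8,0) -> (10.5,0), length = 6.7
  seg 3: (10.5,0) -> (-0.769,9.125), length = 14.5
  seg 4: (-0.769,9.125) -> (-9.395,16.111), length = 11.1
  seg 5: (-9.395,16.111) -> (-14.835,20.516), length = 7
Total = 43.1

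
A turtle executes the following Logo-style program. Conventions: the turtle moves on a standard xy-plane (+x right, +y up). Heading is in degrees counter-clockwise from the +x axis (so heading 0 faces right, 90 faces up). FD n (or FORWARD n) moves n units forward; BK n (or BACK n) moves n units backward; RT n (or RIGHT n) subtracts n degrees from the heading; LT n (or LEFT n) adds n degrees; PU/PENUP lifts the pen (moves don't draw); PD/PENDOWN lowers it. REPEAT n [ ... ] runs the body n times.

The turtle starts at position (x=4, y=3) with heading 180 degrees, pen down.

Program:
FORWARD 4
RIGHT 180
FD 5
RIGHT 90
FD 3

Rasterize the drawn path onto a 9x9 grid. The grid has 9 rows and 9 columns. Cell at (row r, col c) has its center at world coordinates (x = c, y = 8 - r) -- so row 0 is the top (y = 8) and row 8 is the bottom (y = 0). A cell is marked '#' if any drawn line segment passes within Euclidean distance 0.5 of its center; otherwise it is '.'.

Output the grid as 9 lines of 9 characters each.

Segment 0: (4,3) -> (0,3)
Segment 1: (0,3) -> (5,3)
Segment 2: (5,3) -> (5,0)

Answer: .........
.........
.........
.........
.........
######...
.....#...
.....#...
.....#...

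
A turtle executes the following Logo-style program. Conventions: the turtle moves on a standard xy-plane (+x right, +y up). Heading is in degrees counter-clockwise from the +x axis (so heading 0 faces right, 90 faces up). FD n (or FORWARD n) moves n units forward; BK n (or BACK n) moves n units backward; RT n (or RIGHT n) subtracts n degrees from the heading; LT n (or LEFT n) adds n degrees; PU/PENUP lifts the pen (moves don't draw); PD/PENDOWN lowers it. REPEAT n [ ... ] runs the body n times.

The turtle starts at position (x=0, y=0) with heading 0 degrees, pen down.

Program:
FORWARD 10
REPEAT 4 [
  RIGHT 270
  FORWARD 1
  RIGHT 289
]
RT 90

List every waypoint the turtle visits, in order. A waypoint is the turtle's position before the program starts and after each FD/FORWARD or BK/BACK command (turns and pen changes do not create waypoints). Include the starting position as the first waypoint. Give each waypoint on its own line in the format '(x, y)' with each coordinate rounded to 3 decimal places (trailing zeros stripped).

Executing turtle program step by step:
Start: pos=(0,0), heading=0, pen down
FD 10: (0,0) -> (10,0) [heading=0, draw]
REPEAT 4 [
  -- iteration 1/4 --
  RT 270: heading 0 -> 90
  FD 1: (10,0) -> (10,1) [heading=90, draw]
  RT 289: heading 90 -> 161
  -- iteration 2/4 --
  RT 270: heading 161 -> 251
  FD 1: (10,1) -> (9.674,0.054) [heading=251, draw]
  RT 289: heading 251 -> 322
  -- iteration 3/4 --
  RT 270: heading 322 -> 52
  FD 1: (9.674,0.054) -> (10.29,0.842) [heading=52, draw]
  RT 289: heading 52 -> 123
  -- iteration 4/4 --
  RT 270: heading 123 -> 213
  FD 1: (10.29,0.842) -> (9.451,0.298) [heading=213, draw]
  RT 289: heading 213 -> 284
]
RT 90: heading 284 -> 194
Final: pos=(9.451,0.298), heading=194, 5 segment(s) drawn
Waypoints (6 total):
(0, 0)
(10, 0)
(10, 1)
(9.674, 0.054)
(10.29, 0.842)
(9.451, 0.298)

Answer: (0, 0)
(10, 0)
(10, 1)
(9.674, 0.054)
(10.29, 0.842)
(9.451, 0.298)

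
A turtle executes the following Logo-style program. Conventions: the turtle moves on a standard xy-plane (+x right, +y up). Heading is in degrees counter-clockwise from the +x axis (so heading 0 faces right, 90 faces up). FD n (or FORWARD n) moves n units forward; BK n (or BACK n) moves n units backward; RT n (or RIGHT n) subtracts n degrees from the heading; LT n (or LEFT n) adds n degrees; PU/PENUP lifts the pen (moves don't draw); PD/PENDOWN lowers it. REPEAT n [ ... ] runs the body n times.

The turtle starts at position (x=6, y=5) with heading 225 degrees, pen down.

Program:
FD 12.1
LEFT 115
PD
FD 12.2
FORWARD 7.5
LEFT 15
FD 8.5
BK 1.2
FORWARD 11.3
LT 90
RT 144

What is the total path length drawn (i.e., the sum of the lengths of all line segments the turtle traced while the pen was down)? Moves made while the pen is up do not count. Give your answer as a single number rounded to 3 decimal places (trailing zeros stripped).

Executing turtle program step by step:
Start: pos=(6,5), heading=225, pen down
FD 12.1: (6,5) -> (-2.556,-3.556) [heading=225, draw]
LT 115: heading 225 -> 340
PD: pen down
FD 12.2: (-2.556,-3.556) -> (8.908,-7.729) [heading=340, draw]
FD 7.5: (8.908,-7.729) -> (15.956,-10.294) [heading=340, draw]
LT 15: heading 340 -> 355
FD 8.5: (15.956,-10.294) -> (24.424,-11.035) [heading=355, draw]
BK 1.2: (24.424,-11.035) -> (23.228,-10.93) [heading=355, draw]
FD 11.3: (23.228,-10.93) -> (34.485,-11.915) [heading=355, draw]
LT 90: heading 355 -> 85
RT 144: heading 85 -> 301
Final: pos=(34.485,-11.915), heading=301, 6 segment(s) drawn

Segment lengths:
  seg 1: (6,5) -> (-2.556,-3.556), length = 12.1
  seg 2: (-2.556,-3.556) -> (8.908,-7.729), length = 12.2
  seg 3: (8.908,-7.729) -> (15.956,-10.294), length = 7.5
  seg 4: (15.956,-10.294) -> (24.424,-11.035), length = 8.5
  seg 5: (24.424,-11.035) -> (23.228,-10.93), length = 1.2
  seg 6: (23.228,-10.93) -> (34.485,-11.915), length = 11.3
Total = 52.8

Answer: 52.8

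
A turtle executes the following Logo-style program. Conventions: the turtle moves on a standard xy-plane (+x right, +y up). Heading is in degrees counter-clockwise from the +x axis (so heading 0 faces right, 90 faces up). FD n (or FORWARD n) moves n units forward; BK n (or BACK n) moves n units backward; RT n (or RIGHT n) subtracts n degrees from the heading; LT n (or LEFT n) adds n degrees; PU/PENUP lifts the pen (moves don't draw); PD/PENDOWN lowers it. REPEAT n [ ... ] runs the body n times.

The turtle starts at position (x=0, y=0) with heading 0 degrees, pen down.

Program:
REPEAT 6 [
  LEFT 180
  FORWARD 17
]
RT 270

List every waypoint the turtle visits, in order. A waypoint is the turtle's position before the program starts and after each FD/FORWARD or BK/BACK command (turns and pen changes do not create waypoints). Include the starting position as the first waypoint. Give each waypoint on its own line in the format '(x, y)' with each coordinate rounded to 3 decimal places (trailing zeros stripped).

Answer: (0, 0)
(-17, 0)
(0, 0)
(-17, 0)
(0, 0)
(-17, 0)
(0, 0)

Derivation:
Executing turtle program step by step:
Start: pos=(0,0), heading=0, pen down
REPEAT 6 [
  -- iteration 1/6 --
  LT 180: heading 0 -> 180
  FD 17: (0,0) -> (-17,0) [heading=180, draw]
  -- iteration 2/6 --
  LT 180: heading 180 -> 0
  FD 17: (-17,0) -> (0,0) [heading=0, draw]
  -- iteration 3/6 --
  LT 180: heading 0 -> 180
  FD 17: (0,0) -> (-17,0) [heading=180, draw]
  -- iteration 4/6 --
  LT 180: heading 180 -> 0
  FD 17: (-17,0) -> (0,0) [heading=0, draw]
  -- iteration 5/6 --
  LT 180: heading 0 -> 180
  FD 17: (0,0) -> (-17,0) [heading=180, draw]
  -- iteration 6/6 --
  LT 180: heading 180 -> 0
  FD 17: (-17,0) -> (0,0) [heading=0, draw]
]
RT 270: heading 0 -> 90
Final: pos=(0,0), heading=90, 6 segment(s) drawn
Waypoints (7 total):
(0, 0)
(-17, 0)
(0, 0)
(-17, 0)
(0, 0)
(-17, 0)
(0, 0)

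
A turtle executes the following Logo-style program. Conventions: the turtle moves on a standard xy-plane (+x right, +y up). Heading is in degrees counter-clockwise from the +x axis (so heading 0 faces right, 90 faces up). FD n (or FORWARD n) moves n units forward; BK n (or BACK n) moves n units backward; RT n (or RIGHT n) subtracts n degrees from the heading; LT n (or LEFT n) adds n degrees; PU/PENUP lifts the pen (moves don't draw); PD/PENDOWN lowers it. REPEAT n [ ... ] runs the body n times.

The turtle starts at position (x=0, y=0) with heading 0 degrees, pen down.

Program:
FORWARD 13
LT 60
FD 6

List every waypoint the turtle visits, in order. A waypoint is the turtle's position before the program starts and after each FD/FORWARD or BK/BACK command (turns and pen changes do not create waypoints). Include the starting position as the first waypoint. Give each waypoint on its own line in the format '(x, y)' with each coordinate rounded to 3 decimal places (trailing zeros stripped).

Executing turtle program step by step:
Start: pos=(0,0), heading=0, pen down
FD 13: (0,0) -> (13,0) [heading=0, draw]
LT 60: heading 0 -> 60
FD 6: (13,0) -> (16,5.196) [heading=60, draw]
Final: pos=(16,5.196), heading=60, 2 segment(s) drawn
Waypoints (3 total):
(0, 0)
(13, 0)
(16, 5.196)

Answer: (0, 0)
(13, 0)
(16, 5.196)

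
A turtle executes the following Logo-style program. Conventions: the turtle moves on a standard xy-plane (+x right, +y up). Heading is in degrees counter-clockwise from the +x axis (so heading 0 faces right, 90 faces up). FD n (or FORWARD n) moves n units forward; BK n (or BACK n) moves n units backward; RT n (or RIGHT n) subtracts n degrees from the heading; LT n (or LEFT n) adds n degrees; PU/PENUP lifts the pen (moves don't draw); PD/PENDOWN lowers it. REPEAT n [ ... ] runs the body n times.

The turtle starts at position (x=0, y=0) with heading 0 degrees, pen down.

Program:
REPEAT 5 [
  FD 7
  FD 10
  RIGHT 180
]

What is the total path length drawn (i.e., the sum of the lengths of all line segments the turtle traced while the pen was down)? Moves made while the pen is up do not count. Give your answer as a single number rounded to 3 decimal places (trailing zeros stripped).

Executing turtle program step by step:
Start: pos=(0,0), heading=0, pen down
REPEAT 5 [
  -- iteration 1/5 --
  FD 7: (0,0) -> (7,0) [heading=0, draw]
  FD 10: (7,0) -> (17,0) [heading=0, draw]
  RT 180: heading 0 -> 180
  -- iteration 2/5 --
  FD 7: (17,0) -> (10,0) [heading=180, draw]
  FD 10: (10,0) -> (0,0) [heading=180, draw]
  RT 180: heading 180 -> 0
  -- iteration 3/5 --
  FD 7: (0,0) -> (7,0) [heading=0, draw]
  FD 10: (7,0) -> (17,0) [heading=0, draw]
  RT 180: heading 0 -> 180
  -- iteration 4/5 --
  FD 7: (17,0) -> (10,0) [heading=180, draw]
  FD 10: (10,0) -> (0,0) [heading=180, draw]
  RT 180: heading 180 -> 0
  -- iteration 5/5 --
  FD 7: (0,0) -> (7,0) [heading=0, draw]
  FD 10: (7,0) -> (17,0) [heading=0, draw]
  RT 180: heading 0 -> 180
]
Final: pos=(17,0), heading=180, 10 segment(s) drawn

Segment lengths:
  seg 1: (0,0) -> (7,0), length = 7
  seg 2: (7,0) -> (17,0), length = 10
  seg 3: (17,0) -> (10,0), length = 7
  seg 4: (10,0) -> (0,0), length = 10
  seg 5: (0,0) -> (7,0), length = 7
  seg 6: (7,0) -> (17,0), length = 10
  seg 7: (17,0) -> (10,0), length = 7
  seg 8: (10,0) -> (0,0), length = 10
  seg 9: (0,0) -> (7,0), length = 7
  seg 10: (7,0) -> (17,0), length = 10
Total = 85

Answer: 85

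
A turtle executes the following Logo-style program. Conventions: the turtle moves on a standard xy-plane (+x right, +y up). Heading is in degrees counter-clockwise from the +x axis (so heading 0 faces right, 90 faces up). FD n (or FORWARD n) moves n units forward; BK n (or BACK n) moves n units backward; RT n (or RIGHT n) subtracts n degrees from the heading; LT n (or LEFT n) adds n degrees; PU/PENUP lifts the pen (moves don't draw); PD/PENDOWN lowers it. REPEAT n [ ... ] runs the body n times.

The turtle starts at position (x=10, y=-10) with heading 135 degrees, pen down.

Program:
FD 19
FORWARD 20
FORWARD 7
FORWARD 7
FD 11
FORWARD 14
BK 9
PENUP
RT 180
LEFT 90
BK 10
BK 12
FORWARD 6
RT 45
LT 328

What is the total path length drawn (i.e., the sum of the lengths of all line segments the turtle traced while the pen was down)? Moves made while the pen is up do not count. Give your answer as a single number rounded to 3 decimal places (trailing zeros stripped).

Executing turtle program step by step:
Start: pos=(10,-10), heading=135, pen down
FD 19: (10,-10) -> (-3.435,3.435) [heading=135, draw]
FD 20: (-3.435,3.435) -> (-17.577,17.577) [heading=135, draw]
FD 7: (-17.577,17.577) -> (-22.527,22.527) [heading=135, draw]
FD 7: (-22.527,22.527) -> (-27.477,27.477) [heading=135, draw]
FD 11: (-27.477,27.477) -> (-35.255,35.255) [heading=135, draw]
FD 14: (-35.255,35.255) -> (-45.154,45.154) [heading=135, draw]
BK 9: (-45.154,45.154) -> (-38.79,38.79) [heading=135, draw]
PU: pen up
RT 180: heading 135 -> 315
LT 90: heading 315 -> 45
BK 10: (-38.79,38.79) -> (-45.861,31.719) [heading=45, move]
BK 12: (-45.861,31.719) -> (-54.347,23.234) [heading=45, move]
FD 6: (-54.347,23.234) -> (-50.104,27.477) [heading=45, move]
RT 45: heading 45 -> 0
LT 328: heading 0 -> 328
Final: pos=(-50.104,27.477), heading=328, 7 segment(s) drawn

Segment lengths:
  seg 1: (10,-10) -> (-3.435,3.435), length = 19
  seg 2: (-3.435,3.435) -> (-17.577,17.577), length = 20
  seg 3: (-17.577,17.577) -> (-22.527,22.527), length = 7
  seg 4: (-22.527,22.527) -> (-27.477,27.477), length = 7
  seg 5: (-27.477,27.477) -> (-35.255,35.255), length = 11
  seg 6: (-35.255,35.255) -> (-45.154,45.154), length = 14
  seg 7: (-45.154,45.154) -> (-38.79,38.79), length = 9
Total = 87

Answer: 87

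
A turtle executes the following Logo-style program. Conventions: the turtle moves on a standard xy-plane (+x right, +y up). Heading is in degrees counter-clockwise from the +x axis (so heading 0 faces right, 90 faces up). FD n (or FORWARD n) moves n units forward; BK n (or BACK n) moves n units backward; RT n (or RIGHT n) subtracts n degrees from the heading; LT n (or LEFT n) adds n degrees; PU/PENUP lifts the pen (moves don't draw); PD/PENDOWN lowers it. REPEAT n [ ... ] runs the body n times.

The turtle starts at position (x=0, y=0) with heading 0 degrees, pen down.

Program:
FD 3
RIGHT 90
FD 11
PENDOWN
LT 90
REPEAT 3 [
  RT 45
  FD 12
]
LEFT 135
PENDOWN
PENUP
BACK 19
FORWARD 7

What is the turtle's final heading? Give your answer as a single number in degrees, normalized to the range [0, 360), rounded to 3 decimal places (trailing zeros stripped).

Executing turtle program step by step:
Start: pos=(0,0), heading=0, pen down
FD 3: (0,0) -> (3,0) [heading=0, draw]
RT 90: heading 0 -> 270
FD 11: (3,0) -> (3,-11) [heading=270, draw]
PD: pen down
LT 90: heading 270 -> 0
REPEAT 3 [
  -- iteration 1/3 --
  RT 45: heading 0 -> 315
  FD 12: (3,-11) -> (11.485,-19.485) [heading=315, draw]
  -- iteration 2/3 --
  RT 45: heading 315 -> 270
  FD 12: (11.485,-19.485) -> (11.485,-31.485) [heading=270, draw]
  -- iteration 3/3 --
  RT 45: heading 270 -> 225
  FD 12: (11.485,-31.485) -> (3,-39.971) [heading=225, draw]
]
LT 135: heading 225 -> 0
PD: pen down
PU: pen up
BK 19: (3,-39.971) -> (-16,-39.971) [heading=0, move]
FD 7: (-16,-39.971) -> (-9,-39.971) [heading=0, move]
Final: pos=(-9,-39.971), heading=0, 5 segment(s) drawn

Answer: 0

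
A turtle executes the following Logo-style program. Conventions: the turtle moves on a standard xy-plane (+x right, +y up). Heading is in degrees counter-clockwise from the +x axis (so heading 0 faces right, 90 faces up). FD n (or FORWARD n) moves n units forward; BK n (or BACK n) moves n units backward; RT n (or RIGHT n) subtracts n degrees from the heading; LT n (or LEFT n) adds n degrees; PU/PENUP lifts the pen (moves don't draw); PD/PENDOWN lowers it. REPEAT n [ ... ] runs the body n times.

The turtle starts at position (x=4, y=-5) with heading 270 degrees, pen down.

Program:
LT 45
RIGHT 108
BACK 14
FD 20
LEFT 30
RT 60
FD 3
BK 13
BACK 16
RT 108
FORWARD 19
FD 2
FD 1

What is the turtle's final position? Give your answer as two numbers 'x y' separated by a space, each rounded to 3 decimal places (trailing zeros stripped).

Executing turtle program step by step:
Start: pos=(4,-5), heading=270, pen down
LT 45: heading 270 -> 315
RT 108: heading 315 -> 207
BK 14: (4,-5) -> (16.474,1.356) [heading=207, draw]
FD 20: (16.474,1.356) -> (-1.346,-7.724) [heading=207, draw]
LT 30: heading 207 -> 237
RT 60: heading 237 -> 177
FD 3: (-1.346,-7.724) -> (-4.342,-7.567) [heading=177, draw]
BK 13: (-4.342,-7.567) -> (8.64,-8.247) [heading=177, draw]
BK 16: (8.64,-8.247) -> (24.618,-9.085) [heading=177, draw]
RT 108: heading 177 -> 69
FD 19: (24.618,-9.085) -> (31.427,8.653) [heading=69, draw]
FD 2: (31.427,8.653) -> (32.144,10.521) [heading=69, draw]
FD 1: (32.144,10.521) -> (32.502,11.454) [heading=69, draw]
Final: pos=(32.502,11.454), heading=69, 8 segment(s) drawn

Answer: 32.502 11.454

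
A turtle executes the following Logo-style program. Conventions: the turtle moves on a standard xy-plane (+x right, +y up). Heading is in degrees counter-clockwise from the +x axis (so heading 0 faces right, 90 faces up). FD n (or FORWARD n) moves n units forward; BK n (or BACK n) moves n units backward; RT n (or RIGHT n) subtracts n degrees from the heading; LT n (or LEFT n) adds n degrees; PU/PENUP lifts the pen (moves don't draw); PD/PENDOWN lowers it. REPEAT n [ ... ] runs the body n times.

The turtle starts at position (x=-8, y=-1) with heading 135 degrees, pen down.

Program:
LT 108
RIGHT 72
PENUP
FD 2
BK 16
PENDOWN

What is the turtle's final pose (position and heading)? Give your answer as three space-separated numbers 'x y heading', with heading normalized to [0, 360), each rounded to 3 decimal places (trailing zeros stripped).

Executing turtle program step by step:
Start: pos=(-8,-1), heading=135, pen down
LT 108: heading 135 -> 243
RT 72: heading 243 -> 171
PU: pen up
FD 2: (-8,-1) -> (-9.975,-0.687) [heading=171, move]
BK 16: (-9.975,-0.687) -> (5.828,-3.19) [heading=171, move]
PD: pen down
Final: pos=(5.828,-3.19), heading=171, 0 segment(s) drawn

Answer: 5.828 -3.19 171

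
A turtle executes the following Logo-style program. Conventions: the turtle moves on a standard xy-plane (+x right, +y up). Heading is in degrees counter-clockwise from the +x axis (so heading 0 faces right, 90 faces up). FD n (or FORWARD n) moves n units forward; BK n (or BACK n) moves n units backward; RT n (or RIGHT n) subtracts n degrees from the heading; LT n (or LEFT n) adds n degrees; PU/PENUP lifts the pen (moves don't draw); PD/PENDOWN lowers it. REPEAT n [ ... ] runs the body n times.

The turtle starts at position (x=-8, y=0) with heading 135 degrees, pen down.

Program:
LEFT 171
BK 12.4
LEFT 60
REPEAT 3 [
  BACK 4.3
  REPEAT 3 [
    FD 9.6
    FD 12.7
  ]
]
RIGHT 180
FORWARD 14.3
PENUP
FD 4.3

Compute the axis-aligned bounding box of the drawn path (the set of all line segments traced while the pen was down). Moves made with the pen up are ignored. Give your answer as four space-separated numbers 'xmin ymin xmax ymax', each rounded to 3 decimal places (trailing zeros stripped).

Answer: -19.565 0 171.483 29.662

Derivation:
Executing turtle program step by step:
Start: pos=(-8,0), heading=135, pen down
LT 171: heading 135 -> 306
BK 12.4: (-8,0) -> (-15.289,10.032) [heading=306, draw]
LT 60: heading 306 -> 6
REPEAT 3 [
  -- iteration 1/3 --
  BK 4.3: (-15.289,10.032) -> (-19.565,9.582) [heading=6, draw]
  REPEAT 3 [
    -- iteration 1/3 --
    FD 9.6: (-19.565,9.582) -> (-10.018,10.586) [heading=6, draw]
    FD 12.7: (-10.018,10.586) -> (2.613,11.913) [heading=6, draw]
    -- iteration 2/3 --
    FD 9.6: (2.613,11.913) -> (12.16,12.917) [heading=6, draw]
    FD 12.7: (12.16,12.917) -> (24.791,14.244) [heading=6, draw]
    -- iteration 3/3 --
    FD 9.6: (24.791,14.244) -> (34.338,15.248) [heading=6, draw]
    FD 12.7: (34.338,15.248) -> (46.969,16.575) [heading=6, draw]
  ]
  -- iteration 2/3 --
  BK 4.3: (46.969,16.575) -> (42.692,16.126) [heading=6, draw]
  REPEAT 3 [
    -- iteration 1/3 --
    FD 9.6: (42.692,16.126) -> (52.239,17.129) [heading=6, draw]
    FD 12.7: (52.239,17.129) -> (64.87,18.457) [heading=6, draw]
    -- iteration 2/3 --
    FD 9.6: (64.87,18.457) -> (74.417,19.46) [heading=6, draw]
    FD 12.7: (74.417,19.46) -> (87.048,20.788) [heading=6, draw]
    -- iteration 3/3 --
    FD 9.6: (87.048,20.788) -> (96.595,21.791) [heading=6, draw]
    FD 12.7: (96.595,21.791) -> (109.226,23.119) [heading=6, draw]
  ]
  -- iteration 3/3 --
  BK 4.3: (109.226,23.119) -> (104.949,22.669) [heading=6, draw]
  REPEAT 3 [
    -- iteration 1/3 --
    FD 9.6: (104.949,22.669) -> (114.497,23.673) [heading=6, draw]
    FD 12.7: (114.497,23.673) -> (127.127,25) [heading=6, draw]
    -- iteration 2/3 --
    FD 9.6: (127.127,25) -> (136.674,26.004) [heading=6, draw]
    FD 12.7: (136.674,26.004) -> (149.305,27.331) [heading=6, draw]
    -- iteration 3/3 --
    FD 9.6: (149.305,27.331) -> (158.852,28.335) [heading=6, draw]
    FD 12.7: (158.852,28.335) -> (171.483,29.662) [heading=6, draw]
  ]
]
RT 180: heading 6 -> 186
FD 14.3: (171.483,29.662) -> (157.261,28.167) [heading=186, draw]
PU: pen up
FD 4.3: (157.261,28.167) -> (152.985,27.718) [heading=186, move]
Final: pos=(152.985,27.718), heading=186, 23 segment(s) drawn

Segment endpoints: x in {-19.565, -15.289, -10.018, -8, 2.613, 12.16, 24.791, 34.338, 42.692, 46.969, 52.239, 64.87, 74.417, 87.048, 96.595, 104.949, 109.226, 114.497, 127.127, 136.674, 149.305, 157.261, 158.852, 171.483}, y in {0, 9.582, 10.032, 10.586, 11.913, 12.917, 14.244, 15.248, 16.126, 16.575, 17.129, 18.457, 19.46, 20.788, 21.791, 22.669, 23.119, 23.673, 25, 26.004, 27.331, 28.167, 28.335, 29.662}
xmin=-19.565, ymin=0, xmax=171.483, ymax=29.662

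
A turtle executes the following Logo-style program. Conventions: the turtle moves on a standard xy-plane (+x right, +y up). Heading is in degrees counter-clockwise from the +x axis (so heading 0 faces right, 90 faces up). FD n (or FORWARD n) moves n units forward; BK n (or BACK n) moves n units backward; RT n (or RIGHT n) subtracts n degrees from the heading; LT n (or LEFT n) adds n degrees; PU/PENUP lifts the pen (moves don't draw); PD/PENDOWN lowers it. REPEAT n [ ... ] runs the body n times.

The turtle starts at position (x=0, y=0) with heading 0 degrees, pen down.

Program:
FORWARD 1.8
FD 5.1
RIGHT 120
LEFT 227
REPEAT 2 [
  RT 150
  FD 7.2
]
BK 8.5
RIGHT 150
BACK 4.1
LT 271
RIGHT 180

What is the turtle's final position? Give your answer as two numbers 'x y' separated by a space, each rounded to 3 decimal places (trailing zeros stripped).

Answer: 9.512 -6.402

Derivation:
Executing turtle program step by step:
Start: pos=(0,0), heading=0, pen down
FD 1.8: (0,0) -> (1.8,0) [heading=0, draw]
FD 5.1: (1.8,0) -> (6.9,0) [heading=0, draw]
RT 120: heading 0 -> 240
LT 227: heading 240 -> 107
REPEAT 2 [
  -- iteration 1/2 --
  RT 150: heading 107 -> 317
  FD 7.2: (6.9,0) -> (12.166,-4.91) [heading=317, draw]
  -- iteration 2/2 --
  RT 150: heading 317 -> 167
  FD 7.2: (12.166,-4.91) -> (5.15,-3.291) [heading=167, draw]
]
BK 8.5: (5.15,-3.291) -> (13.432,-5.203) [heading=167, draw]
RT 150: heading 167 -> 17
BK 4.1: (13.432,-5.203) -> (9.512,-6.402) [heading=17, draw]
LT 271: heading 17 -> 288
RT 180: heading 288 -> 108
Final: pos=(9.512,-6.402), heading=108, 6 segment(s) drawn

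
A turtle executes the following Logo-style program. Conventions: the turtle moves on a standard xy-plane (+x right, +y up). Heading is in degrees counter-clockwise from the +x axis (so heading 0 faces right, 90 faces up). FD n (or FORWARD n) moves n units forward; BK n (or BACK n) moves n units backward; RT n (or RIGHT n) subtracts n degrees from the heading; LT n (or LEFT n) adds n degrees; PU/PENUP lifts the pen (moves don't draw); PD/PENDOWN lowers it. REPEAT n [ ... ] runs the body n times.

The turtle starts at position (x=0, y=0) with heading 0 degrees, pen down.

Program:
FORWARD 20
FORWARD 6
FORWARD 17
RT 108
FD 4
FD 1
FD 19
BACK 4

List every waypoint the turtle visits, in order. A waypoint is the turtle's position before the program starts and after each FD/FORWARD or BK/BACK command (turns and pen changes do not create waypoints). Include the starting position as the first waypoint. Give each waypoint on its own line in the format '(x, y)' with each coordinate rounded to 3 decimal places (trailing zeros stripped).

Executing turtle program step by step:
Start: pos=(0,0), heading=0, pen down
FD 20: (0,0) -> (20,0) [heading=0, draw]
FD 6: (20,0) -> (26,0) [heading=0, draw]
FD 17: (26,0) -> (43,0) [heading=0, draw]
RT 108: heading 0 -> 252
FD 4: (43,0) -> (41.764,-3.804) [heading=252, draw]
FD 1: (41.764,-3.804) -> (41.455,-4.755) [heading=252, draw]
FD 19: (41.455,-4.755) -> (35.584,-22.825) [heading=252, draw]
BK 4: (35.584,-22.825) -> (36.82,-19.021) [heading=252, draw]
Final: pos=(36.82,-19.021), heading=252, 7 segment(s) drawn
Waypoints (8 total):
(0, 0)
(20, 0)
(26, 0)
(43, 0)
(41.764, -3.804)
(41.455, -4.755)
(35.584, -22.825)
(36.82, -19.021)

Answer: (0, 0)
(20, 0)
(26, 0)
(43, 0)
(41.764, -3.804)
(41.455, -4.755)
(35.584, -22.825)
(36.82, -19.021)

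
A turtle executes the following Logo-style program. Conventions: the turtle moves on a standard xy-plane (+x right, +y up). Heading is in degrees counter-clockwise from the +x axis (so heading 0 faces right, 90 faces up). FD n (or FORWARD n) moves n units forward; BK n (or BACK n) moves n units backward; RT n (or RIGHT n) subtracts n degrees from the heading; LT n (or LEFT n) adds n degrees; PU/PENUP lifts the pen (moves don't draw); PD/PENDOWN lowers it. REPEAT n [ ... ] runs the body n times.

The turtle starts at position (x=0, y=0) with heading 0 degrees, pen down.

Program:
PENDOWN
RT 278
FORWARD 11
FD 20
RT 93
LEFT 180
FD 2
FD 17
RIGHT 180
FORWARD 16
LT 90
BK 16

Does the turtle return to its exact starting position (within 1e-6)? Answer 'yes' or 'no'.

Answer: no

Derivation:
Executing turtle program step by step:
Start: pos=(0,0), heading=0, pen down
PD: pen down
RT 278: heading 0 -> 82
FD 11: (0,0) -> (1.531,10.893) [heading=82, draw]
FD 20: (1.531,10.893) -> (4.314,30.698) [heading=82, draw]
RT 93: heading 82 -> 349
LT 180: heading 349 -> 169
FD 2: (4.314,30.698) -> (2.351,31.08) [heading=169, draw]
FD 17: (2.351,31.08) -> (-14.337,34.324) [heading=169, draw]
RT 180: heading 169 -> 349
FD 16: (-14.337,34.324) -> (1.369,31.271) [heading=349, draw]
LT 90: heading 349 -> 79
BK 16: (1.369,31.271) -> (-1.683,15.565) [heading=79, draw]
Final: pos=(-1.683,15.565), heading=79, 6 segment(s) drawn

Start position: (0, 0)
Final position: (-1.683, 15.565)
Distance = 15.655; >= 1e-6 -> NOT closed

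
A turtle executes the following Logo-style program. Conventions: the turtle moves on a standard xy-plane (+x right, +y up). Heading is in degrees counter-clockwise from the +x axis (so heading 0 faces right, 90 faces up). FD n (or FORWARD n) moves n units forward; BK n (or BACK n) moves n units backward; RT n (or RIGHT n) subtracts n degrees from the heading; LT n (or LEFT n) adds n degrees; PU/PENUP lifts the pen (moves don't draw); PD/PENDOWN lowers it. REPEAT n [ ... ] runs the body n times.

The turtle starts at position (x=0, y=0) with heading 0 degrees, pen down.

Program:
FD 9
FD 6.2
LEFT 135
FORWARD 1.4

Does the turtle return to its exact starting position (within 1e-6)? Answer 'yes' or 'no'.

Executing turtle program step by step:
Start: pos=(0,0), heading=0, pen down
FD 9: (0,0) -> (9,0) [heading=0, draw]
FD 6.2: (9,0) -> (15.2,0) [heading=0, draw]
LT 135: heading 0 -> 135
FD 1.4: (15.2,0) -> (14.21,0.99) [heading=135, draw]
Final: pos=(14.21,0.99), heading=135, 3 segment(s) drawn

Start position: (0, 0)
Final position: (14.21, 0.99)
Distance = 14.244; >= 1e-6 -> NOT closed

Answer: no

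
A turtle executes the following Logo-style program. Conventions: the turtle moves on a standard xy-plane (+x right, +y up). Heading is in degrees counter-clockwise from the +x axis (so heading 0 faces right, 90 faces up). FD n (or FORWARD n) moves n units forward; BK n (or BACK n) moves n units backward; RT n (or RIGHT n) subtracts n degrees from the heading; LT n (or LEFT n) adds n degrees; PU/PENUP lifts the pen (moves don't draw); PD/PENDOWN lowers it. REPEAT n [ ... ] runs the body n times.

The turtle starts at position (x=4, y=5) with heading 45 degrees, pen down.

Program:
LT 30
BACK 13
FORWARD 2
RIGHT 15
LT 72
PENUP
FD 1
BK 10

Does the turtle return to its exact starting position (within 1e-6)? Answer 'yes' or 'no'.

Executing turtle program step by step:
Start: pos=(4,5), heading=45, pen down
LT 30: heading 45 -> 75
BK 13: (4,5) -> (0.635,-7.557) [heading=75, draw]
FD 2: (0.635,-7.557) -> (1.153,-5.625) [heading=75, draw]
RT 15: heading 75 -> 60
LT 72: heading 60 -> 132
PU: pen up
FD 1: (1.153,-5.625) -> (0.484,-4.882) [heading=132, move]
BK 10: (0.484,-4.882) -> (7.175,-12.313) [heading=132, move]
Final: pos=(7.175,-12.313), heading=132, 2 segment(s) drawn

Start position: (4, 5)
Final position: (7.175, -12.313)
Distance = 17.602; >= 1e-6 -> NOT closed

Answer: no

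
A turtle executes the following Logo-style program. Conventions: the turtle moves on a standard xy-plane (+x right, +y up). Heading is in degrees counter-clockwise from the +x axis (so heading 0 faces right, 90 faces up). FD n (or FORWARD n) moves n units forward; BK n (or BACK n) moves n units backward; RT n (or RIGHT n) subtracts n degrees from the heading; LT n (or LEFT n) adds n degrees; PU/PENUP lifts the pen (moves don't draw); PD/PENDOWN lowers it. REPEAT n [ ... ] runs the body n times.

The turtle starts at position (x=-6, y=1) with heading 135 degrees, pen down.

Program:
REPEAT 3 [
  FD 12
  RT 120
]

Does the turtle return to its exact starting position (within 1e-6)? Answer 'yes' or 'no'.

Executing turtle program step by step:
Start: pos=(-6,1), heading=135, pen down
REPEAT 3 [
  -- iteration 1/3 --
  FD 12: (-6,1) -> (-14.485,9.485) [heading=135, draw]
  RT 120: heading 135 -> 15
  -- iteration 2/3 --
  FD 12: (-14.485,9.485) -> (-2.894,12.591) [heading=15, draw]
  RT 120: heading 15 -> 255
  -- iteration 3/3 --
  FD 12: (-2.894,12.591) -> (-6,1) [heading=255, draw]
  RT 120: heading 255 -> 135
]
Final: pos=(-6,1), heading=135, 3 segment(s) drawn

Start position: (-6, 1)
Final position: (-6, 1)
Distance = 0; < 1e-6 -> CLOSED

Answer: yes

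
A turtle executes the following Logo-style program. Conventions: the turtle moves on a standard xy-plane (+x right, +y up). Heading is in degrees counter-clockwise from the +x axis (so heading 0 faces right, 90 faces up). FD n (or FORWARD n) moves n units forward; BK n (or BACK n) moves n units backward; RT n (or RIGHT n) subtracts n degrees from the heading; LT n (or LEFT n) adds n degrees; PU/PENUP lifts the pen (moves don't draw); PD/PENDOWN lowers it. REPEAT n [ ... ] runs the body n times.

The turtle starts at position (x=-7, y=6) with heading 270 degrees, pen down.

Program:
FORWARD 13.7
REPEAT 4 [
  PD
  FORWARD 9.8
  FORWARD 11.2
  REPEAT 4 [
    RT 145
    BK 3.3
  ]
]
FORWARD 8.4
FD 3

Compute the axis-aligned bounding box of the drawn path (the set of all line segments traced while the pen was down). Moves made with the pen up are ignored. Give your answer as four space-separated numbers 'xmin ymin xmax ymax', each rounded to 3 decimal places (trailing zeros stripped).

Answer: -15.351 -31.948 8.553 6

Derivation:
Executing turtle program step by step:
Start: pos=(-7,6), heading=270, pen down
FD 13.7: (-7,6) -> (-7,-7.7) [heading=270, draw]
REPEAT 4 [
  -- iteration 1/4 --
  PD: pen down
  FD 9.8: (-7,-7.7) -> (-7,-17.5) [heading=270, draw]
  FD 11.2: (-7,-17.5) -> (-7,-28.7) [heading=270, draw]
  REPEAT 4 [
    -- iteration 1/4 --
    RT 145: heading 270 -> 125
    BK 3.3: (-7,-28.7) -> (-5.107,-31.403) [heading=125, draw]
    -- iteration 2/4 --
    RT 145: heading 125 -> 340
    BK 3.3: (-5.107,-31.403) -> (-8.208,-30.275) [heading=340, draw]
    -- iteration 3/4 --
    RT 145: heading 340 -> 195
    BK 3.3: (-8.208,-30.275) -> (-5.021,-29.42) [heading=195, draw]
    -- iteration 4/4 --
    RT 145: heading 195 -> 50
    BK 3.3: (-5.021,-29.42) -> (-7.142,-31.948) [heading=50, draw]
  ]
  -- iteration 2/4 --
  PD: pen down
  FD 9.8: (-7.142,-31.948) -> (-0.843,-24.441) [heading=50, draw]
  FD 11.2: (-0.843,-24.441) -> (6.357,-15.861) [heading=50, draw]
  REPEAT 4 [
    -- iteration 1/4 --
    RT 145: heading 50 -> 265
    BK 3.3: (6.357,-15.861) -> (6.644,-12.574) [heading=265, draw]
    -- iteration 2/4 --
    RT 145: heading 265 -> 120
    BK 3.3: (6.644,-12.574) -> (8.294,-15.432) [heading=120, draw]
    -- iteration 3/4 --
    RT 145: heading 120 -> 335
    BK 3.3: (8.294,-15.432) -> (5.304,-14.037) [heading=335, draw]
    -- iteration 4/4 --
    RT 145: heading 335 -> 190
    BK 3.3: (5.304,-14.037) -> (8.553,-13.464) [heading=190, draw]
  ]
  -- iteration 3/4 --
  PD: pen down
  FD 9.8: (8.553,-13.464) -> (-1.098,-15.166) [heading=190, draw]
  FD 11.2: (-1.098,-15.166) -> (-12.128,-17.111) [heading=190, draw]
  REPEAT 4 [
    -- iteration 1/4 --
    RT 145: heading 190 -> 45
    BK 3.3: (-12.128,-17.111) -> (-14.461,-19.444) [heading=45, draw]
    -- iteration 2/4 --
    RT 145: heading 45 -> 260
    BK 3.3: (-14.461,-19.444) -> (-13.888,-16.194) [heading=260, draw]
    -- iteration 3/4 --
    RT 145: heading 260 -> 115
    BK 3.3: (-13.888,-16.194) -> (-12.493,-19.185) [heading=115, draw]
    -- iteration 4/4 --
    RT 145: heading 115 -> 330
    BK 3.3: (-12.493,-19.185) -> (-15.351,-17.535) [heading=330, draw]
  ]
  -- iteration 4/4 --
  PD: pen down
  FD 9.8: (-15.351,-17.535) -> (-6.864,-22.435) [heading=330, draw]
  FD 11.2: (-6.864,-22.435) -> (2.835,-28.035) [heading=330, draw]
  REPEAT 4 [
    -- iteration 1/4 --
    RT 145: heading 330 -> 185
    BK 3.3: (2.835,-28.035) -> (6.123,-27.748) [heading=185, draw]
    -- iteration 2/4 --
    RT 145: heading 185 -> 40
    BK 3.3: (6.123,-27.748) -> (3.595,-29.869) [heading=40, draw]
    -- iteration 3/4 --
    RT 145: heading 40 -> 255
    BK 3.3: (3.595,-29.869) -> (4.449,-26.681) [heading=255, draw]
    -- iteration 4/4 --
    RT 145: heading 255 -> 110
    BK 3.3: (4.449,-26.681) -> (5.578,-29.782) [heading=110, draw]
  ]
]
FD 8.4: (5.578,-29.782) -> (2.705,-21.889) [heading=110, draw]
FD 3: (2.705,-21.889) -> (1.679,-19.07) [heading=110, draw]
Final: pos=(1.679,-19.07), heading=110, 27 segment(s) drawn

Segment endpoints: x in {-15.351, -14.461, -13.888, -12.493, -12.128, -8.208, -7.142, -7, -7, -7, -7, -6.864, -5.107, -5.021, -1.098, -0.843, 1.679, 2.705, 2.835, 3.595, 4.449, 5.304, 5.578, 6.123, 6.357, 6.644, 8.294, 8.553}, y in {-31.948, -31.403, -30.275, -29.869, -29.782, -29.42, -28.7, -28.035, -27.748, -26.681, -24.441, -22.435, -21.889, -19.444, -19.185, -19.07, -17.535, -17.5, -17.111, -16.194, -15.861, -15.432, -15.166, -14.037, -13.464, -12.574, -7.7, 6}
xmin=-15.351, ymin=-31.948, xmax=8.553, ymax=6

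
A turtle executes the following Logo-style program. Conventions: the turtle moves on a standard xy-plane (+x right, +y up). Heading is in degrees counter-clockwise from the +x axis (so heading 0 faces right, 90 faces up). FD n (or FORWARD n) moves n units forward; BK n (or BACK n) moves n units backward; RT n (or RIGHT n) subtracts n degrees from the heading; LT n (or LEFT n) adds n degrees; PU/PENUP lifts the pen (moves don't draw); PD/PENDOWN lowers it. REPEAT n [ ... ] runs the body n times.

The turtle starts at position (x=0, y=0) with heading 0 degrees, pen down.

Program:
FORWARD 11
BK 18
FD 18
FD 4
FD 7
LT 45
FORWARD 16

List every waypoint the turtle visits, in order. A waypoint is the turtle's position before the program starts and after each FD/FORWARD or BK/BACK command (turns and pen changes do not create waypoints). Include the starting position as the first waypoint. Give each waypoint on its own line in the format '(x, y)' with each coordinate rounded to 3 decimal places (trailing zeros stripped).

Executing turtle program step by step:
Start: pos=(0,0), heading=0, pen down
FD 11: (0,0) -> (11,0) [heading=0, draw]
BK 18: (11,0) -> (-7,0) [heading=0, draw]
FD 18: (-7,0) -> (11,0) [heading=0, draw]
FD 4: (11,0) -> (15,0) [heading=0, draw]
FD 7: (15,0) -> (22,0) [heading=0, draw]
LT 45: heading 0 -> 45
FD 16: (22,0) -> (33.314,11.314) [heading=45, draw]
Final: pos=(33.314,11.314), heading=45, 6 segment(s) drawn
Waypoints (7 total):
(0, 0)
(11, 0)
(-7, 0)
(11, 0)
(15, 0)
(22, 0)
(33.314, 11.314)

Answer: (0, 0)
(11, 0)
(-7, 0)
(11, 0)
(15, 0)
(22, 0)
(33.314, 11.314)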